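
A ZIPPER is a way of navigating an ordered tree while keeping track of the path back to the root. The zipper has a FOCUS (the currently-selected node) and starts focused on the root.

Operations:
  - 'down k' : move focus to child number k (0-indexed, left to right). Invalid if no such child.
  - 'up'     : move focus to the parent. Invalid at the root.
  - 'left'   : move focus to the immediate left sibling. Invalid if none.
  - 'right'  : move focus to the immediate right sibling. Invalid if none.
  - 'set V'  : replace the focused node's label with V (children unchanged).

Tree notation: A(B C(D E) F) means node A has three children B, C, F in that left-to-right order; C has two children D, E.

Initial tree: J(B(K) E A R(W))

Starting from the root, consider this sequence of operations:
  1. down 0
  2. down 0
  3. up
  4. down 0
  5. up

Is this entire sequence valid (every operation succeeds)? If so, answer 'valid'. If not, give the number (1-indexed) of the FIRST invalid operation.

Step 1 (down 0): focus=B path=0 depth=1 children=['K'] left=[] right=['E', 'A', 'R'] parent=J
Step 2 (down 0): focus=K path=0/0 depth=2 children=[] left=[] right=[] parent=B
Step 3 (up): focus=B path=0 depth=1 children=['K'] left=[] right=['E', 'A', 'R'] parent=J
Step 4 (down 0): focus=K path=0/0 depth=2 children=[] left=[] right=[] parent=B
Step 5 (up): focus=B path=0 depth=1 children=['K'] left=[] right=['E', 'A', 'R'] parent=J

Answer: valid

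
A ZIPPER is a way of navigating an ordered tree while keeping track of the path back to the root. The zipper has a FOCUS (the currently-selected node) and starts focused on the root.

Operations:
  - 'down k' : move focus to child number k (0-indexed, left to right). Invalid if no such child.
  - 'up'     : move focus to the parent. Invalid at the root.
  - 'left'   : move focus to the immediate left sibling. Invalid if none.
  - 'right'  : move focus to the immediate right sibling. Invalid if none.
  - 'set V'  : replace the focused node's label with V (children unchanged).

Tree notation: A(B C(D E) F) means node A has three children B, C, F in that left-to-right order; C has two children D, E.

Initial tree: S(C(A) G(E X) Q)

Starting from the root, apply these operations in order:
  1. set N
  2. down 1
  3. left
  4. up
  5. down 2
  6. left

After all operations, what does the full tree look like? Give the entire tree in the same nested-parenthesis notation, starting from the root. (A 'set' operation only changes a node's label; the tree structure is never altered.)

Answer: N(C(A) G(E X) Q)

Derivation:
Step 1 (set N): focus=N path=root depth=0 children=['C', 'G', 'Q'] (at root)
Step 2 (down 1): focus=G path=1 depth=1 children=['E', 'X'] left=['C'] right=['Q'] parent=N
Step 3 (left): focus=C path=0 depth=1 children=['A'] left=[] right=['G', 'Q'] parent=N
Step 4 (up): focus=N path=root depth=0 children=['C', 'G', 'Q'] (at root)
Step 5 (down 2): focus=Q path=2 depth=1 children=[] left=['C', 'G'] right=[] parent=N
Step 6 (left): focus=G path=1 depth=1 children=['E', 'X'] left=['C'] right=['Q'] parent=N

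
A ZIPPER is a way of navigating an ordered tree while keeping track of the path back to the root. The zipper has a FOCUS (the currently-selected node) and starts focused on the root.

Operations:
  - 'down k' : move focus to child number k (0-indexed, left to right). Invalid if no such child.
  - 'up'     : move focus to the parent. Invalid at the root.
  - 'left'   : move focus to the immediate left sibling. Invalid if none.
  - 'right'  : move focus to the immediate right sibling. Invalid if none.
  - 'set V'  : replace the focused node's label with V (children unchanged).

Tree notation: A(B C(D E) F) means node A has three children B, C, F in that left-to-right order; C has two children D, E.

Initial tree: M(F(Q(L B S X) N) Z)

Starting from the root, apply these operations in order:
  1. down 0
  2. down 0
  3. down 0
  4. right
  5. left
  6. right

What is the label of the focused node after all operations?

Step 1 (down 0): focus=F path=0 depth=1 children=['Q', 'N'] left=[] right=['Z'] parent=M
Step 2 (down 0): focus=Q path=0/0 depth=2 children=['L', 'B', 'S', 'X'] left=[] right=['N'] parent=F
Step 3 (down 0): focus=L path=0/0/0 depth=3 children=[] left=[] right=['B', 'S', 'X'] parent=Q
Step 4 (right): focus=B path=0/0/1 depth=3 children=[] left=['L'] right=['S', 'X'] parent=Q
Step 5 (left): focus=L path=0/0/0 depth=3 children=[] left=[] right=['B', 'S', 'X'] parent=Q
Step 6 (right): focus=B path=0/0/1 depth=3 children=[] left=['L'] right=['S', 'X'] parent=Q

Answer: B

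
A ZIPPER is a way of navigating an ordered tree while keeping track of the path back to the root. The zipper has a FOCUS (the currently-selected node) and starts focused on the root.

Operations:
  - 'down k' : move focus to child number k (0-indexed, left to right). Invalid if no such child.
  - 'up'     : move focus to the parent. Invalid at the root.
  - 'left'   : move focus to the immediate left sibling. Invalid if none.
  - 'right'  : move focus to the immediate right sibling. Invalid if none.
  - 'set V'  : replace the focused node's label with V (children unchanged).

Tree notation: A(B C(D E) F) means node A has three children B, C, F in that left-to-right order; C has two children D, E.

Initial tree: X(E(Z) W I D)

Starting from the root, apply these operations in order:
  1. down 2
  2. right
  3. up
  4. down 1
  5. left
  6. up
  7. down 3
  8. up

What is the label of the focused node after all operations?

Answer: X

Derivation:
Step 1 (down 2): focus=I path=2 depth=1 children=[] left=['E', 'W'] right=['D'] parent=X
Step 2 (right): focus=D path=3 depth=1 children=[] left=['E', 'W', 'I'] right=[] parent=X
Step 3 (up): focus=X path=root depth=0 children=['E', 'W', 'I', 'D'] (at root)
Step 4 (down 1): focus=W path=1 depth=1 children=[] left=['E'] right=['I', 'D'] parent=X
Step 5 (left): focus=E path=0 depth=1 children=['Z'] left=[] right=['W', 'I', 'D'] parent=X
Step 6 (up): focus=X path=root depth=0 children=['E', 'W', 'I', 'D'] (at root)
Step 7 (down 3): focus=D path=3 depth=1 children=[] left=['E', 'W', 'I'] right=[] parent=X
Step 8 (up): focus=X path=root depth=0 children=['E', 'W', 'I', 'D'] (at root)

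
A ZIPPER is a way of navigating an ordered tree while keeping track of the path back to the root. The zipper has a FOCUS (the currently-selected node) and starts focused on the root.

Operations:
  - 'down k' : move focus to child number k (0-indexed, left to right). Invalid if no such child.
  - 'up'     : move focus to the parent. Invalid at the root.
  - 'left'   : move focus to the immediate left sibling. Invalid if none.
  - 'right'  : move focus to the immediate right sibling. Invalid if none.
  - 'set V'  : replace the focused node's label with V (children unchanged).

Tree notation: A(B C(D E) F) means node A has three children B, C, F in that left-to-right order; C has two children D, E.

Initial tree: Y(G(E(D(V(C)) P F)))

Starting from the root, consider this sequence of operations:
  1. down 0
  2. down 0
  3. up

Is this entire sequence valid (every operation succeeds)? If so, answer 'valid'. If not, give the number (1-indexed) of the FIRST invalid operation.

Step 1 (down 0): focus=G path=0 depth=1 children=['E'] left=[] right=[] parent=Y
Step 2 (down 0): focus=E path=0/0 depth=2 children=['D', 'P', 'F'] left=[] right=[] parent=G
Step 3 (up): focus=G path=0 depth=1 children=['E'] left=[] right=[] parent=Y

Answer: valid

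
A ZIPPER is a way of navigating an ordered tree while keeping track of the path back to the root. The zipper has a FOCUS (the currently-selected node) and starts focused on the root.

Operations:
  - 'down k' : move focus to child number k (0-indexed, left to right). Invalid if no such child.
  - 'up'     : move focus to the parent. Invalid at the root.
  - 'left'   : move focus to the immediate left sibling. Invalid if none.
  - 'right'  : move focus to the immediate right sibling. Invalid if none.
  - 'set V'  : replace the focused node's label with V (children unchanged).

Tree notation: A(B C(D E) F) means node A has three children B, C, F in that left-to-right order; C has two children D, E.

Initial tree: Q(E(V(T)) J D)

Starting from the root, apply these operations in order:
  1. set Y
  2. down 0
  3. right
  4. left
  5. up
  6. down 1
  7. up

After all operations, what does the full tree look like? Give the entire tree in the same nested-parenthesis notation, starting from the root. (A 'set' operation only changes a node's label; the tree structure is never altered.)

Answer: Y(E(V(T)) J D)

Derivation:
Step 1 (set Y): focus=Y path=root depth=0 children=['E', 'J', 'D'] (at root)
Step 2 (down 0): focus=E path=0 depth=1 children=['V'] left=[] right=['J', 'D'] parent=Y
Step 3 (right): focus=J path=1 depth=1 children=[] left=['E'] right=['D'] parent=Y
Step 4 (left): focus=E path=0 depth=1 children=['V'] left=[] right=['J', 'D'] parent=Y
Step 5 (up): focus=Y path=root depth=0 children=['E', 'J', 'D'] (at root)
Step 6 (down 1): focus=J path=1 depth=1 children=[] left=['E'] right=['D'] parent=Y
Step 7 (up): focus=Y path=root depth=0 children=['E', 'J', 'D'] (at root)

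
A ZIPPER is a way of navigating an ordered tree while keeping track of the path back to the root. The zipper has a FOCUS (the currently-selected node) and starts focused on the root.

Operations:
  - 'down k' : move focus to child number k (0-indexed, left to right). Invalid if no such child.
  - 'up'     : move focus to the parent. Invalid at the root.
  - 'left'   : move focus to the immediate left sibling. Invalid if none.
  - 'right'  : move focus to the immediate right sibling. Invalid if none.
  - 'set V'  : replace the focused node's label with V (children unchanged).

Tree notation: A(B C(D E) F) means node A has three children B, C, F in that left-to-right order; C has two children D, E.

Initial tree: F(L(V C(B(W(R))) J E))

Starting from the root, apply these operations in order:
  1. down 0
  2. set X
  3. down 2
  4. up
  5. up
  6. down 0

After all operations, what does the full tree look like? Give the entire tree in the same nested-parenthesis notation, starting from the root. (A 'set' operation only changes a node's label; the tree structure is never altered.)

Step 1 (down 0): focus=L path=0 depth=1 children=['V', 'C', 'J', 'E'] left=[] right=[] parent=F
Step 2 (set X): focus=X path=0 depth=1 children=['V', 'C', 'J', 'E'] left=[] right=[] parent=F
Step 3 (down 2): focus=J path=0/2 depth=2 children=[] left=['V', 'C'] right=['E'] parent=X
Step 4 (up): focus=X path=0 depth=1 children=['V', 'C', 'J', 'E'] left=[] right=[] parent=F
Step 5 (up): focus=F path=root depth=0 children=['X'] (at root)
Step 6 (down 0): focus=X path=0 depth=1 children=['V', 'C', 'J', 'E'] left=[] right=[] parent=F

Answer: F(X(V C(B(W(R))) J E))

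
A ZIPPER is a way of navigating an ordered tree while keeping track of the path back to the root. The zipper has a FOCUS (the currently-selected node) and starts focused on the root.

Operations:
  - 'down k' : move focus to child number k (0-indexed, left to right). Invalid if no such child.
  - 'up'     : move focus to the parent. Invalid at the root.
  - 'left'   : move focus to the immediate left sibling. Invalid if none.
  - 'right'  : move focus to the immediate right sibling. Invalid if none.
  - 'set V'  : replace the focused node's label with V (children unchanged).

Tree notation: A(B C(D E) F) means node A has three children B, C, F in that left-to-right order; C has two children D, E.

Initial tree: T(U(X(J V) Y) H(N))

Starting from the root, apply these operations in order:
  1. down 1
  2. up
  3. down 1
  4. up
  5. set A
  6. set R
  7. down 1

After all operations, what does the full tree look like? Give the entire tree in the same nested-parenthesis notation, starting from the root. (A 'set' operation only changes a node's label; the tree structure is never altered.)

Step 1 (down 1): focus=H path=1 depth=1 children=['N'] left=['U'] right=[] parent=T
Step 2 (up): focus=T path=root depth=0 children=['U', 'H'] (at root)
Step 3 (down 1): focus=H path=1 depth=1 children=['N'] left=['U'] right=[] parent=T
Step 4 (up): focus=T path=root depth=0 children=['U', 'H'] (at root)
Step 5 (set A): focus=A path=root depth=0 children=['U', 'H'] (at root)
Step 6 (set R): focus=R path=root depth=0 children=['U', 'H'] (at root)
Step 7 (down 1): focus=H path=1 depth=1 children=['N'] left=['U'] right=[] parent=R

Answer: R(U(X(J V) Y) H(N))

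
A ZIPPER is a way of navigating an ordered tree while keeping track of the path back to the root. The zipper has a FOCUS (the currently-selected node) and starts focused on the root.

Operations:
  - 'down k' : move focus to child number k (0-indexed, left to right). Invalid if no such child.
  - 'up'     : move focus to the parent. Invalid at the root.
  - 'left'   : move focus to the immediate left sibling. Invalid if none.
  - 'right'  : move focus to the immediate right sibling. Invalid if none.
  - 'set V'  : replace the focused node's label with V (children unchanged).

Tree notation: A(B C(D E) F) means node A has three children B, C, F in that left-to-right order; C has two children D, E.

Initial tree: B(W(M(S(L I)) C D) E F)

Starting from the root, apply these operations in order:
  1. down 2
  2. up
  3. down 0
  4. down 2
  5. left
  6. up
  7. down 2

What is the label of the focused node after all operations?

Answer: D

Derivation:
Step 1 (down 2): focus=F path=2 depth=1 children=[] left=['W', 'E'] right=[] parent=B
Step 2 (up): focus=B path=root depth=0 children=['W', 'E', 'F'] (at root)
Step 3 (down 0): focus=W path=0 depth=1 children=['M', 'C', 'D'] left=[] right=['E', 'F'] parent=B
Step 4 (down 2): focus=D path=0/2 depth=2 children=[] left=['M', 'C'] right=[] parent=W
Step 5 (left): focus=C path=0/1 depth=2 children=[] left=['M'] right=['D'] parent=W
Step 6 (up): focus=W path=0 depth=1 children=['M', 'C', 'D'] left=[] right=['E', 'F'] parent=B
Step 7 (down 2): focus=D path=0/2 depth=2 children=[] left=['M', 'C'] right=[] parent=W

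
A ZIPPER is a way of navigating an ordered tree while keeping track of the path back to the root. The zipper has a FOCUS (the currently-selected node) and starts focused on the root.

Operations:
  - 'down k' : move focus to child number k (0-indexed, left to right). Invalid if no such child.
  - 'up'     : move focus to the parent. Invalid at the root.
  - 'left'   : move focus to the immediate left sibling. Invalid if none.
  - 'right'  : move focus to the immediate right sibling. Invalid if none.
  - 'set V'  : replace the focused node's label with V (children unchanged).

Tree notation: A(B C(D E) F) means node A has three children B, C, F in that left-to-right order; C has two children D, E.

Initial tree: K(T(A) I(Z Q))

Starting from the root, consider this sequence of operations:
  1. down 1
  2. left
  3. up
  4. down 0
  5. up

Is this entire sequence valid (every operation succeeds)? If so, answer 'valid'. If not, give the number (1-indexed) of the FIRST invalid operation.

Step 1 (down 1): focus=I path=1 depth=1 children=['Z', 'Q'] left=['T'] right=[] parent=K
Step 2 (left): focus=T path=0 depth=1 children=['A'] left=[] right=['I'] parent=K
Step 3 (up): focus=K path=root depth=0 children=['T', 'I'] (at root)
Step 4 (down 0): focus=T path=0 depth=1 children=['A'] left=[] right=['I'] parent=K
Step 5 (up): focus=K path=root depth=0 children=['T', 'I'] (at root)

Answer: valid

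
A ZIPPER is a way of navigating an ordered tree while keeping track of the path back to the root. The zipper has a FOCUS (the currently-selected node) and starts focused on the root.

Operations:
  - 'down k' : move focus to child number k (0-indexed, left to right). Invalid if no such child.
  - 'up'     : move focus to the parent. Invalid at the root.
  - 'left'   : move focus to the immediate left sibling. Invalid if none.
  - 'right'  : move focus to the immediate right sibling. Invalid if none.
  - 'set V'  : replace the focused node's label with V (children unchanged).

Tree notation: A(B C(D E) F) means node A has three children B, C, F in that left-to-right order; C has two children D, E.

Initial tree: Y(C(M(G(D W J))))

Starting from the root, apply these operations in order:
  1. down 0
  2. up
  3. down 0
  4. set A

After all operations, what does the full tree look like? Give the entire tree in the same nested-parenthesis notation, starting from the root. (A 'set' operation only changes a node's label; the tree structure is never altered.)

Answer: Y(A(M(G(D W J))))

Derivation:
Step 1 (down 0): focus=C path=0 depth=1 children=['M'] left=[] right=[] parent=Y
Step 2 (up): focus=Y path=root depth=0 children=['C'] (at root)
Step 3 (down 0): focus=C path=0 depth=1 children=['M'] left=[] right=[] parent=Y
Step 4 (set A): focus=A path=0 depth=1 children=['M'] left=[] right=[] parent=Y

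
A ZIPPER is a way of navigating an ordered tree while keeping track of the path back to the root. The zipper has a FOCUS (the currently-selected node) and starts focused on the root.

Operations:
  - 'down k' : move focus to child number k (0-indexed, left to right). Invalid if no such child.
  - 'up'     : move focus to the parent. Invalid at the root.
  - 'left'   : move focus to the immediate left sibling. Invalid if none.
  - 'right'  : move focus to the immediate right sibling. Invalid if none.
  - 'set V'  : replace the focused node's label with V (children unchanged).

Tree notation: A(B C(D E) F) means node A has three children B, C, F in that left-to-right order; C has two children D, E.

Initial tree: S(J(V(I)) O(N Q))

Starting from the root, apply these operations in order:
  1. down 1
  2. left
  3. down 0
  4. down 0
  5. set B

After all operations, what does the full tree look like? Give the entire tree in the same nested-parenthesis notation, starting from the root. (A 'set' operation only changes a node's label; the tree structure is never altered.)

Step 1 (down 1): focus=O path=1 depth=1 children=['N', 'Q'] left=['J'] right=[] parent=S
Step 2 (left): focus=J path=0 depth=1 children=['V'] left=[] right=['O'] parent=S
Step 3 (down 0): focus=V path=0/0 depth=2 children=['I'] left=[] right=[] parent=J
Step 4 (down 0): focus=I path=0/0/0 depth=3 children=[] left=[] right=[] parent=V
Step 5 (set B): focus=B path=0/0/0 depth=3 children=[] left=[] right=[] parent=V

Answer: S(J(V(B)) O(N Q))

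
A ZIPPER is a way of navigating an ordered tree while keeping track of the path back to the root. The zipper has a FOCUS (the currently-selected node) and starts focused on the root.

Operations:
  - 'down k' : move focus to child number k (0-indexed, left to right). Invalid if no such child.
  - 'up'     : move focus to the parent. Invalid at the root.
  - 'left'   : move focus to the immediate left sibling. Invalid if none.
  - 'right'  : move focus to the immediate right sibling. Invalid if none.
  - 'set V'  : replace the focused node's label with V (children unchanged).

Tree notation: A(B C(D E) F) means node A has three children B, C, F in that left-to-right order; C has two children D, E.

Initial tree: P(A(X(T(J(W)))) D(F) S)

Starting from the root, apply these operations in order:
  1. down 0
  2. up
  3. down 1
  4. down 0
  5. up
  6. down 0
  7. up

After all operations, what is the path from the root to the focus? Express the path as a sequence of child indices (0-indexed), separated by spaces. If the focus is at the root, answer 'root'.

Answer: 1

Derivation:
Step 1 (down 0): focus=A path=0 depth=1 children=['X'] left=[] right=['D', 'S'] parent=P
Step 2 (up): focus=P path=root depth=0 children=['A', 'D', 'S'] (at root)
Step 3 (down 1): focus=D path=1 depth=1 children=['F'] left=['A'] right=['S'] parent=P
Step 4 (down 0): focus=F path=1/0 depth=2 children=[] left=[] right=[] parent=D
Step 5 (up): focus=D path=1 depth=1 children=['F'] left=['A'] right=['S'] parent=P
Step 6 (down 0): focus=F path=1/0 depth=2 children=[] left=[] right=[] parent=D
Step 7 (up): focus=D path=1 depth=1 children=['F'] left=['A'] right=['S'] parent=P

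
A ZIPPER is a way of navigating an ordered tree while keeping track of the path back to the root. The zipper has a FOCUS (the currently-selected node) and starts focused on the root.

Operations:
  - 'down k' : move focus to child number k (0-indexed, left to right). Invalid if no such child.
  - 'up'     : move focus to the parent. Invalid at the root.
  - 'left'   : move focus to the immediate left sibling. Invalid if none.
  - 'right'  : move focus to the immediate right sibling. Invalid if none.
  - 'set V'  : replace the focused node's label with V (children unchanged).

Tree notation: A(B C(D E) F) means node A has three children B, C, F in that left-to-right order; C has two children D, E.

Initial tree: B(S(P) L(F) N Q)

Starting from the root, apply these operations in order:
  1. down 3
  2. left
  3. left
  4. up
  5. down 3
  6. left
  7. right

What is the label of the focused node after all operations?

Answer: Q

Derivation:
Step 1 (down 3): focus=Q path=3 depth=1 children=[] left=['S', 'L', 'N'] right=[] parent=B
Step 2 (left): focus=N path=2 depth=1 children=[] left=['S', 'L'] right=['Q'] parent=B
Step 3 (left): focus=L path=1 depth=1 children=['F'] left=['S'] right=['N', 'Q'] parent=B
Step 4 (up): focus=B path=root depth=0 children=['S', 'L', 'N', 'Q'] (at root)
Step 5 (down 3): focus=Q path=3 depth=1 children=[] left=['S', 'L', 'N'] right=[] parent=B
Step 6 (left): focus=N path=2 depth=1 children=[] left=['S', 'L'] right=['Q'] parent=B
Step 7 (right): focus=Q path=3 depth=1 children=[] left=['S', 'L', 'N'] right=[] parent=B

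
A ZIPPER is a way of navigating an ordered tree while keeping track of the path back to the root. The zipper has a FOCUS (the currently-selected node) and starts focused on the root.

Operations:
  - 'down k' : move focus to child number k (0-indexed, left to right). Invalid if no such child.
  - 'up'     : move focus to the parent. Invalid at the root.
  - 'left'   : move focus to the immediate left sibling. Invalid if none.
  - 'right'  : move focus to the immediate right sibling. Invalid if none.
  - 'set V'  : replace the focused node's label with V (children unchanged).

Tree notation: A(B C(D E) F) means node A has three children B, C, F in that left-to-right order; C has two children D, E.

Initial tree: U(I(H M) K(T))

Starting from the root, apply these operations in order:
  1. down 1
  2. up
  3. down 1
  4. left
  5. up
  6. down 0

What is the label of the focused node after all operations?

Answer: I

Derivation:
Step 1 (down 1): focus=K path=1 depth=1 children=['T'] left=['I'] right=[] parent=U
Step 2 (up): focus=U path=root depth=0 children=['I', 'K'] (at root)
Step 3 (down 1): focus=K path=1 depth=1 children=['T'] left=['I'] right=[] parent=U
Step 4 (left): focus=I path=0 depth=1 children=['H', 'M'] left=[] right=['K'] parent=U
Step 5 (up): focus=U path=root depth=0 children=['I', 'K'] (at root)
Step 6 (down 0): focus=I path=0 depth=1 children=['H', 'M'] left=[] right=['K'] parent=U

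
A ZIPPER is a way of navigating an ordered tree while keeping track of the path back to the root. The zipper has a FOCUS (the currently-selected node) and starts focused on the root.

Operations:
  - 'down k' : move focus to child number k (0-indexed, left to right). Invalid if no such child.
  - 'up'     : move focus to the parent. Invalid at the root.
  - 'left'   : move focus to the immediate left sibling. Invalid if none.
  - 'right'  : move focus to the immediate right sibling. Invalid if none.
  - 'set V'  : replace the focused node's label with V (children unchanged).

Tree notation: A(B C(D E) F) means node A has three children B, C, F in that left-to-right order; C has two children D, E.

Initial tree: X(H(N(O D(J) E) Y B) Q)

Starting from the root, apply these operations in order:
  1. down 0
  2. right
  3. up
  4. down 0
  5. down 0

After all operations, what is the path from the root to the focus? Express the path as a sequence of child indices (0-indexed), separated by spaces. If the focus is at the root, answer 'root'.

Answer: 0 0

Derivation:
Step 1 (down 0): focus=H path=0 depth=1 children=['N', 'Y', 'B'] left=[] right=['Q'] parent=X
Step 2 (right): focus=Q path=1 depth=1 children=[] left=['H'] right=[] parent=X
Step 3 (up): focus=X path=root depth=0 children=['H', 'Q'] (at root)
Step 4 (down 0): focus=H path=0 depth=1 children=['N', 'Y', 'B'] left=[] right=['Q'] parent=X
Step 5 (down 0): focus=N path=0/0 depth=2 children=['O', 'D', 'E'] left=[] right=['Y', 'B'] parent=H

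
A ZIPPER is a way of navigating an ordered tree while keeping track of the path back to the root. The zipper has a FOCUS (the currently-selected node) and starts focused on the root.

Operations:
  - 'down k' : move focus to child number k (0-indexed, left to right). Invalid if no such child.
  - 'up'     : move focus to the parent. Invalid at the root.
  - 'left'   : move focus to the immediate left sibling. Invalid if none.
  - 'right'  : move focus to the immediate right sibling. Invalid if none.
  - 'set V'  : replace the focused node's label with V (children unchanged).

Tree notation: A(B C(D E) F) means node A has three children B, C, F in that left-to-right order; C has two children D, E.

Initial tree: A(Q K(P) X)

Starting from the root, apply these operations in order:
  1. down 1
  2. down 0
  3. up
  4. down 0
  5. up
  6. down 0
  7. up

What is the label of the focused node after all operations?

Step 1 (down 1): focus=K path=1 depth=1 children=['P'] left=['Q'] right=['X'] parent=A
Step 2 (down 0): focus=P path=1/0 depth=2 children=[] left=[] right=[] parent=K
Step 3 (up): focus=K path=1 depth=1 children=['P'] left=['Q'] right=['X'] parent=A
Step 4 (down 0): focus=P path=1/0 depth=2 children=[] left=[] right=[] parent=K
Step 5 (up): focus=K path=1 depth=1 children=['P'] left=['Q'] right=['X'] parent=A
Step 6 (down 0): focus=P path=1/0 depth=2 children=[] left=[] right=[] parent=K
Step 7 (up): focus=K path=1 depth=1 children=['P'] left=['Q'] right=['X'] parent=A

Answer: K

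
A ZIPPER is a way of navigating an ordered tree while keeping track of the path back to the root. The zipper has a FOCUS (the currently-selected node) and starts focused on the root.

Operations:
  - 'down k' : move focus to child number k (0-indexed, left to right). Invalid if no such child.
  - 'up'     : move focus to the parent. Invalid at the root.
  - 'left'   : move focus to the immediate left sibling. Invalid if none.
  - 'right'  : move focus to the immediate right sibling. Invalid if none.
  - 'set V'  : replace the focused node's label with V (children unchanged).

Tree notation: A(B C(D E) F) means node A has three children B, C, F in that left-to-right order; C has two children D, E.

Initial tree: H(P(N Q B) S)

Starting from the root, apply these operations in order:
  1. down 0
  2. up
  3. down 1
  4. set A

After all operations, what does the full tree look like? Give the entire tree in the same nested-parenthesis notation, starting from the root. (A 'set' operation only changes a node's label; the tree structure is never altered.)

Step 1 (down 0): focus=P path=0 depth=1 children=['N', 'Q', 'B'] left=[] right=['S'] parent=H
Step 2 (up): focus=H path=root depth=0 children=['P', 'S'] (at root)
Step 3 (down 1): focus=S path=1 depth=1 children=[] left=['P'] right=[] parent=H
Step 4 (set A): focus=A path=1 depth=1 children=[] left=['P'] right=[] parent=H

Answer: H(P(N Q B) A)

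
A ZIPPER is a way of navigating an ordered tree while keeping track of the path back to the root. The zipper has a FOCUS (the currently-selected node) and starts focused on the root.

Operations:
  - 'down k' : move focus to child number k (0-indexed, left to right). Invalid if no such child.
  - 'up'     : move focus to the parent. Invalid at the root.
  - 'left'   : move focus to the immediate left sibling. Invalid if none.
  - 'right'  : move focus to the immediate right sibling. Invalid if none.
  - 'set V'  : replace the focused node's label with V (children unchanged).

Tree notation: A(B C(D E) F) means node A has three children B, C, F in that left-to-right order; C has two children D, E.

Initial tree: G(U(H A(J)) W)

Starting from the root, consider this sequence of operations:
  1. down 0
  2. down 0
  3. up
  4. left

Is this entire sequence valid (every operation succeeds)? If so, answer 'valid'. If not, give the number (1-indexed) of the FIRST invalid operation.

Step 1 (down 0): focus=U path=0 depth=1 children=['H', 'A'] left=[] right=['W'] parent=G
Step 2 (down 0): focus=H path=0/0 depth=2 children=[] left=[] right=['A'] parent=U
Step 3 (up): focus=U path=0 depth=1 children=['H', 'A'] left=[] right=['W'] parent=G
Step 4 (left): INVALID

Answer: 4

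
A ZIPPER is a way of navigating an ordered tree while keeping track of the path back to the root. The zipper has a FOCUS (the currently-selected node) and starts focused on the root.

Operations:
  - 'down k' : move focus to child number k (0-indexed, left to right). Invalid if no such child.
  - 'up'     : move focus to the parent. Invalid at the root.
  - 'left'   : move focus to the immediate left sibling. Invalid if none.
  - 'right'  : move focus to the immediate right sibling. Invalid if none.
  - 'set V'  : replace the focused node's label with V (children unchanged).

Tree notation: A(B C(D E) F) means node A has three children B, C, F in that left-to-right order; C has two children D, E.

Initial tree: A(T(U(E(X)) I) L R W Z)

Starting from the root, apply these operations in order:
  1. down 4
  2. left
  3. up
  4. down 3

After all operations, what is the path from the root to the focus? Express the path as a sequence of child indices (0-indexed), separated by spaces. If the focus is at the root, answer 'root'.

Answer: 3

Derivation:
Step 1 (down 4): focus=Z path=4 depth=1 children=[] left=['T', 'L', 'R', 'W'] right=[] parent=A
Step 2 (left): focus=W path=3 depth=1 children=[] left=['T', 'L', 'R'] right=['Z'] parent=A
Step 3 (up): focus=A path=root depth=0 children=['T', 'L', 'R', 'W', 'Z'] (at root)
Step 4 (down 3): focus=W path=3 depth=1 children=[] left=['T', 'L', 'R'] right=['Z'] parent=A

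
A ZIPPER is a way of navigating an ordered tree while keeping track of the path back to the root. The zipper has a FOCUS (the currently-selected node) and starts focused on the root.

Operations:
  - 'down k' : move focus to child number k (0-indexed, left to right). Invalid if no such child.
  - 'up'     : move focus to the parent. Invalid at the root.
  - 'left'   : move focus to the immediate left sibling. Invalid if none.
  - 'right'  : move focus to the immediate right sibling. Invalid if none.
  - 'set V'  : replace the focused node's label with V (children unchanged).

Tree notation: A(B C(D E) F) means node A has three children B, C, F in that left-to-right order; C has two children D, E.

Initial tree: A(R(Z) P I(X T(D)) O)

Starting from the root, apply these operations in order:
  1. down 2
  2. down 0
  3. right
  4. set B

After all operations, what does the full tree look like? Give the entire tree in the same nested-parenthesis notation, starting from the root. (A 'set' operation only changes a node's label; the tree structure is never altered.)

Answer: A(R(Z) P I(X B(D)) O)

Derivation:
Step 1 (down 2): focus=I path=2 depth=1 children=['X', 'T'] left=['R', 'P'] right=['O'] parent=A
Step 2 (down 0): focus=X path=2/0 depth=2 children=[] left=[] right=['T'] parent=I
Step 3 (right): focus=T path=2/1 depth=2 children=['D'] left=['X'] right=[] parent=I
Step 4 (set B): focus=B path=2/1 depth=2 children=['D'] left=['X'] right=[] parent=I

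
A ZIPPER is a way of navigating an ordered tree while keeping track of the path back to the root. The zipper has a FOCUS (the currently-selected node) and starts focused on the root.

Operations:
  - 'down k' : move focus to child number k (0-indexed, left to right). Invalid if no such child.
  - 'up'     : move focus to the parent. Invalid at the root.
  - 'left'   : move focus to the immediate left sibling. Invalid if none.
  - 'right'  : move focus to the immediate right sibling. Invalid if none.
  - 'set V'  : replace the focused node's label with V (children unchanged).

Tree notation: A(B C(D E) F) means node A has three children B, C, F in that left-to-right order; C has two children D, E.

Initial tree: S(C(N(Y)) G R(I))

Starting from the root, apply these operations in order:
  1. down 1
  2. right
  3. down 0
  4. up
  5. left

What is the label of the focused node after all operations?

Answer: G

Derivation:
Step 1 (down 1): focus=G path=1 depth=1 children=[] left=['C'] right=['R'] parent=S
Step 2 (right): focus=R path=2 depth=1 children=['I'] left=['C', 'G'] right=[] parent=S
Step 3 (down 0): focus=I path=2/0 depth=2 children=[] left=[] right=[] parent=R
Step 4 (up): focus=R path=2 depth=1 children=['I'] left=['C', 'G'] right=[] parent=S
Step 5 (left): focus=G path=1 depth=1 children=[] left=['C'] right=['R'] parent=S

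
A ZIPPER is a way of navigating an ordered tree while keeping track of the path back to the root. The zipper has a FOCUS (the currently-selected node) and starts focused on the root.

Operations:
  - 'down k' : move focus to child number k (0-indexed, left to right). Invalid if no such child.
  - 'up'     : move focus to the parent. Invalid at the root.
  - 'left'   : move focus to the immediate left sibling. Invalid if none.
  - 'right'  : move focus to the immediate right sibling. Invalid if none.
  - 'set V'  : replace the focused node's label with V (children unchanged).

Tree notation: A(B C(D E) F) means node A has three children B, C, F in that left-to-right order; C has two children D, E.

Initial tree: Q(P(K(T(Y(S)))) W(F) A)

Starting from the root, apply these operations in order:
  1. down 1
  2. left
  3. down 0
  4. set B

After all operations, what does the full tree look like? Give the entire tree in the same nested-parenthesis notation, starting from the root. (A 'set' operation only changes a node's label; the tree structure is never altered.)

Answer: Q(P(B(T(Y(S)))) W(F) A)

Derivation:
Step 1 (down 1): focus=W path=1 depth=1 children=['F'] left=['P'] right=['A'] parent=Q
Step 2 (left): focus=P path=0 depth=1 children=['K'] left=[] right=['W', 'A'] parent=Q
Step 3 (down 0): focus=K path=0/0 depth=2 children=['T'] left=[] right=[] parent=P
Step 4 (set B): focus=B path=0/0 depth=2 children=['T'] left=[] right=[] parent=P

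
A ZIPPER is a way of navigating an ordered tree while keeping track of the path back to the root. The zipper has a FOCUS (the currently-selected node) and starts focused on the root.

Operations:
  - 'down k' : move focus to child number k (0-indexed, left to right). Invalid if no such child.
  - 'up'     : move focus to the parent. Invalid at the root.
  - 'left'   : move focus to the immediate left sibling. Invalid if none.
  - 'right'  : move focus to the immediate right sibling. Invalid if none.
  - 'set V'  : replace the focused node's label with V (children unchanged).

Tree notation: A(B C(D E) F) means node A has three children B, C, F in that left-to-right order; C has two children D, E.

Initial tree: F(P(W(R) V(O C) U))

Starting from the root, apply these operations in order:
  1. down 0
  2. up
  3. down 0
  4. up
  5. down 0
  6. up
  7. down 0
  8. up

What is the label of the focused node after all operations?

Step 1 (down 0): focus=P path=0 depth=1 children=['W', 'V', 'U'] left=[] right=[] parent=F
Step 2 (up): focus=F path=root depth=0 children=['P'] (at root)
Step 3 (down 0): focus=P path=0 depth=1 children=['W', 'V', 'U'] left=[] right=[] parent=F
Step 4 (up): focus=F path=root depth=0 children=['P'] (at root)
Step 5 (down 0): focus=P path=0 depth=1 children=['W', 'V', 'U'] left=[] right=[] parent=F
Step 6 (up): focus=F path=root depth=0 children=['P'] (at root)
Step 7 (down 0): focus=P path=0 depth=1 children=['W', 'V', 'U'] left=[] right=[] parent=F
Step 8 (up): focus=F path=root depth=0 children=['P'] (at root)

Answer: F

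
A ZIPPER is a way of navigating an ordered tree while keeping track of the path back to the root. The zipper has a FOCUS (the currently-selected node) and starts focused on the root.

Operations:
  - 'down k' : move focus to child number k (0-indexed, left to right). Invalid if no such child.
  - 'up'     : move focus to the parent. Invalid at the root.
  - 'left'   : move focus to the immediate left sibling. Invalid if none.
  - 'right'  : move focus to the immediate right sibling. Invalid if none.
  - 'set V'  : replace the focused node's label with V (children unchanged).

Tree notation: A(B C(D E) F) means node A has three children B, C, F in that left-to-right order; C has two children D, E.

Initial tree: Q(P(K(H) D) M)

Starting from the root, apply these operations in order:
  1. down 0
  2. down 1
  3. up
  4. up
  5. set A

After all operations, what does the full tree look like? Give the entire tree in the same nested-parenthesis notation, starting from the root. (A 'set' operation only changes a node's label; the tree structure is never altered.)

Answer: A(P(K(H) D) M)

Derivation:
Step 1 (down 0): focus=P path=0 depth=1 children=['K', 'D'] left=[] right=['M'] parent=Q
Step 2 (down 1): focus=D path=0/1 depth=2 children=[] left=['K'] right=[] parent=P
Step 3 (up): focus=P path=0 depth=1 children=['K', 'D'] left=[] right=['M'] parent=Q
Step 4 (up): focus=Q path=root depth=0 children=['P', 'M'] (at root)
Step 5 (set A): focus=A path=root depth=0 children=['P', 'M'] (at root)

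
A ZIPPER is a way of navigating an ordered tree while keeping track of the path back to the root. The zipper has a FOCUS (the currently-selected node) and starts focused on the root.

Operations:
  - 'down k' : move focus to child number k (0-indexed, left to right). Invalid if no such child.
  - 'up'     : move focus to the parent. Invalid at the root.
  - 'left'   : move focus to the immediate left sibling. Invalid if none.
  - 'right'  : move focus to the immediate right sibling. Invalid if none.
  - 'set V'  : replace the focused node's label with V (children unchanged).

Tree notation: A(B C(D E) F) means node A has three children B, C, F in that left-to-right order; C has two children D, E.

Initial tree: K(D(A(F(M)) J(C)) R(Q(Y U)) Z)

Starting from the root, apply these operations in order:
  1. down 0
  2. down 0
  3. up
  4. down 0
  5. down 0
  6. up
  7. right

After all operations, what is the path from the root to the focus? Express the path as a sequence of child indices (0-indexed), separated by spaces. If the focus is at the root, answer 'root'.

Step 1 (down 0): focus=D path=0 depth=1 children=['A', 'J'] left=[] right=['R', 'Z'] parent=K
Step 2 (down 0): focus=A path=0/0 depth=2 children=['F'] left=[] right=['J'] parent=D
Step 3 (up): focus=D path=0 depth=1 children=['A', 'J'] left=[] right=['R', 'Z'] parent=K
Step 4 (down 0): focus=A path=0/0 depth=2 children=['F'] left=[] right=['J'] parent=D
Step 5 (down 0): focus=F path=0/0/0 depth=3 children=['M'] left=[] right=[] parent=A
Step 6 (up): focus=A path=0/0 depth=2 children=['F'] left=[] right=['J'] parent=D
Step 7 (right): focus=J path=0/1 depth=2 children=['C'] left=['A'] right=[] parent=D

Answer: 0 1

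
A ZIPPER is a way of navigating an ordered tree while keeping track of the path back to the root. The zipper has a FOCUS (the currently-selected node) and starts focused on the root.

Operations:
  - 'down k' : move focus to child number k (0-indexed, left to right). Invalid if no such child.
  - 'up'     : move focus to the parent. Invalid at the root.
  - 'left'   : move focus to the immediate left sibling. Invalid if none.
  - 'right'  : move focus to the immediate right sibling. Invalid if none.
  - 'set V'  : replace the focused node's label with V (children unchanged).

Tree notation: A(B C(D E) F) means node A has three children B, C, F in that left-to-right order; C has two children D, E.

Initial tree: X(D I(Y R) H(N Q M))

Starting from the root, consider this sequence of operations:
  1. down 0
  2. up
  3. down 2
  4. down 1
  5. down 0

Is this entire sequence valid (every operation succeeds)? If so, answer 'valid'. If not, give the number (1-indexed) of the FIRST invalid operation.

Answer: 5

Derivation:
Step 1 (down 0): focus=D path=0 depth=1 children=[] left=[] right=['I', 'H'] parent=X
Step 2 (up): focus=X path=root depth=0 children=['D', 'I', 'H'] (at root)
Step 3 (down 2): focus=H path=2 depth=1 children=['N', 'Q', 'M'] left=['D', 'I'] right=[] parent=X
Step 4 (down 1): focus=Q path=2/1 depth=2 children=[] left=['N'] right=['M'] parent=H
Step 5 (down 0): INVALID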